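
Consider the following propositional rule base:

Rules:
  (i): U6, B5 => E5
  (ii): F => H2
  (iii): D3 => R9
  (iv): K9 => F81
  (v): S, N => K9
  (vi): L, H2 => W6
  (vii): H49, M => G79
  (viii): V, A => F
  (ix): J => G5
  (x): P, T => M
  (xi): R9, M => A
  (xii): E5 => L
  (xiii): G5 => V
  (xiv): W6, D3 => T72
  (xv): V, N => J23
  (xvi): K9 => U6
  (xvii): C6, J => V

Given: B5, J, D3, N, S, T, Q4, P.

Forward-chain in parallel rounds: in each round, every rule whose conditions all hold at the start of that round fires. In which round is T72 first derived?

Round 1: (iii) [D3 => R9]; (v) [S, N => K9]; (ix) [J => G5]; (x) [P, T => M]. Adds R9, K9, G5, M.
Round 2: (iv) [K9 => F81]; (xi) [R9, M => A]; (xiii) [G5 => V]; (xvi) [K9 => U6]. Adds F81, A, V, U6.
Round 3: (i) [U6, B5 => E5]; (viii) [V, A => F]; (xv) [V, N => J23]. Adds E5, F, J23.
Round 4: (ii) [F => H2]; (xii) [E5 => L]. Adds H2, L.
Round 5: (vi) [L, H2 => W6]. Adds W6.
Round 6: (xiv) [W6, D3 => T72]. Adds T72.
T72 first appears in round 6.

6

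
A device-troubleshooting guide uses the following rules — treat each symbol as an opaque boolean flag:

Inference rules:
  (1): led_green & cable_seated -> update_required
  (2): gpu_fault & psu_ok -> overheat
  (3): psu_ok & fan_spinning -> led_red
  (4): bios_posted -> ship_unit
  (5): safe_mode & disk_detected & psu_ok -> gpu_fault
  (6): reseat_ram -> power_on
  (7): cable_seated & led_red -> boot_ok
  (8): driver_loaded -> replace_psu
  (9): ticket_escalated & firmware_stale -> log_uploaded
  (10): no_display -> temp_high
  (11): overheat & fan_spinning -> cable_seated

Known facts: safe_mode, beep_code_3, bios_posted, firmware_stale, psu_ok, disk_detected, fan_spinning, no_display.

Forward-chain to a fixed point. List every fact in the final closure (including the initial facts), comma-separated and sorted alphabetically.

beep_code_3, bios_posted, boot_ok, cable_seated, disk_detected, fan_spinning, firmware_stale, gpu_fault, led_red, no_display, overheat, psu_ok, safe_mode, ship_unit, temp_high

Round 1 — (3), (4), (5), (10), derive led_red, ship_unit, gpu_fault, temp_high.
Round 2 — (2), derive overheat.
Round 3 — (11), derive cable_seated.
Round 4 — (7), derive boot_ok.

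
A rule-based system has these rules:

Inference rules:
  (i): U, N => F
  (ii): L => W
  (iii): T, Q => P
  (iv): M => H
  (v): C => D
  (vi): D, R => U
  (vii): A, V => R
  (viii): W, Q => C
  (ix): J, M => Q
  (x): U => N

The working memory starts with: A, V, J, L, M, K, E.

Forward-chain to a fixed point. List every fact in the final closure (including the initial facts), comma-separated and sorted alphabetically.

A, C, D, E, F, H, J, K, L, M, N, Q, R, U, V, W

Round 1 fires (ii), (iv), (vii), (ix), giving W, H, R, Q.
Round 2 fires (viii), giving C.
Round 3 fires (v), giving D.
Round 4 fires (vi), giving U.
Round 5 fires (x), giving N.
Round 6 fires (i), giving F.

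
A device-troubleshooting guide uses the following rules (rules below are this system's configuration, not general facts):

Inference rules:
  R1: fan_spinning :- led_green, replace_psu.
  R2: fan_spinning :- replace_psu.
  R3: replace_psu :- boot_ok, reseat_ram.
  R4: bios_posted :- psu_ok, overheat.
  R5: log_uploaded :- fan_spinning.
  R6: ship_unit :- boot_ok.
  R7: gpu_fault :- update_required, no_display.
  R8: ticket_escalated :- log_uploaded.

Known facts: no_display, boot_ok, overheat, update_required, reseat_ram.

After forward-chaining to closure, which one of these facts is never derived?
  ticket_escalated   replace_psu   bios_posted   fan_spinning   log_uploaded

Round 1 fires R3, R6, R7, giving replace_psu, ship_unit, gpu_fault.
Round 2 fires R2, giving fan_spinning.
Round 3 fires R5, giving log_uploaded.
Round 4 fires R8, giving ticket_escalated.
Derived: fan_spinning (round 2), ticket_escalated (round 4), log_uploaded (round 3), replace_psu (round 1). bios_posted never appears in any round.

bios_posted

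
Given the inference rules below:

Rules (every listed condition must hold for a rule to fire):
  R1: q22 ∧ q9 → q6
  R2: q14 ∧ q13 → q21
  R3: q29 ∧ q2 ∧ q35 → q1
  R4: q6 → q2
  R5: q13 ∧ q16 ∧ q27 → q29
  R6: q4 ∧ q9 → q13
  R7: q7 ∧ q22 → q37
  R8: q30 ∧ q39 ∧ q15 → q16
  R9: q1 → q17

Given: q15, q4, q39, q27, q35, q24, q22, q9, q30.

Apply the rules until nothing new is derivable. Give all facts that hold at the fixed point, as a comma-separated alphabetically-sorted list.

Round 1 fires R1, R6, R8, giving q6, q13, q16.
Round 2 fires R4, R5, giving q2, q29.
Round 3 fires R3, giving q1.
Round 4 fires R9, giving q17.

q1, q13, q15, q16, q17, q2, q22, q24, q27, q29, q30, q35, q39, q4, q6, q9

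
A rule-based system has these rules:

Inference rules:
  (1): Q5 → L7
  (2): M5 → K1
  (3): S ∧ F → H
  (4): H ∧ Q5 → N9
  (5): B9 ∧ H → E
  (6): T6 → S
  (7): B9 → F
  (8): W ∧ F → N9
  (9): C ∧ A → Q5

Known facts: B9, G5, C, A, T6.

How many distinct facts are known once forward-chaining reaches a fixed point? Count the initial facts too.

12

Round 1 fires (6), (7), (9), giving S, F, Q5.
Round 2 fires (1), (3), giving L7, H.
Round 3 fires (4), (5), giving N9, E.
Closure: {A, B9, C, E, F, G5, H, L7, N9, Q5, S, T6} — 12 facts.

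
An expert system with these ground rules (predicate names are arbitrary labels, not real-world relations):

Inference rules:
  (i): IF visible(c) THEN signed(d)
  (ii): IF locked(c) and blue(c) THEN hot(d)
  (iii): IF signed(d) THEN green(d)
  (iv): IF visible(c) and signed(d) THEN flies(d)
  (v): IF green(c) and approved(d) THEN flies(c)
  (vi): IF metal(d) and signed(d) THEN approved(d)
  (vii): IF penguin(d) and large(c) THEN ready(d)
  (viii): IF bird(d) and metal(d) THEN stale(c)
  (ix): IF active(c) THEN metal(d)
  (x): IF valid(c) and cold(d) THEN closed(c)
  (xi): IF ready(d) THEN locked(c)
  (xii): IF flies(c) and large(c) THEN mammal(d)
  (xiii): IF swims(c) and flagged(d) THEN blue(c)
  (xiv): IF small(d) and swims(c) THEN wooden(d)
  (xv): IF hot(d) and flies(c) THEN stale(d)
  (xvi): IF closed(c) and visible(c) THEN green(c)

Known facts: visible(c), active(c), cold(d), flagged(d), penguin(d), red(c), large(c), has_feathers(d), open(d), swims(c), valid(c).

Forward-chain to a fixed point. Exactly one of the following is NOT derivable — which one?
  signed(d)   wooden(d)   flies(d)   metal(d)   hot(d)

wooden(d)

Round 1: (i) [IF visible(c) THEN signed(d)]; (vii) [IF penguin(d) and large(c) THEN ready(d)]; (ix) [IF active(c) THEN metal(d)]; (x) [IF valid(c) and cold(d) THEN closed(c)]; (xiii) [IF swims(c) and flagged(d) THEN blue(c)]. New: signed(d), ready(d), metal(d), closed(c), blue(c).
Round 2: (iii) [IF signed(d) THEN green(d)]; (iv) [IF visible(c) and signed(d) THEN flies(d)]; (vi) [IF metal(d) and signed(d) THEN approved(d)]; (xi) [IF ready(d) THEN locked(c)]; (xvi) [IF closed(c) and visible(c) THEN green(c)]. New: green(d), flies(d), approved(d), locked(c), green(c).
Round 3: (ii) [IF locked(c) and blue(c) THEN hot(d)]; (v) [IF green(c) and approved(d) THEN flies(c)]. New: hot(d), flies(c).
Round 4: (xii) [IF flies(c) and large(c) THEN mammal(d)]; (xv) [IF hot(d) and flies(c) THEN stale(d)]. New: mammal(d), stale(d).
Derived: hot(d) (round 3), flies(d) (round 2), signed(d) (round 1), metal(d) (round 1). wooden(d) never appears in any round.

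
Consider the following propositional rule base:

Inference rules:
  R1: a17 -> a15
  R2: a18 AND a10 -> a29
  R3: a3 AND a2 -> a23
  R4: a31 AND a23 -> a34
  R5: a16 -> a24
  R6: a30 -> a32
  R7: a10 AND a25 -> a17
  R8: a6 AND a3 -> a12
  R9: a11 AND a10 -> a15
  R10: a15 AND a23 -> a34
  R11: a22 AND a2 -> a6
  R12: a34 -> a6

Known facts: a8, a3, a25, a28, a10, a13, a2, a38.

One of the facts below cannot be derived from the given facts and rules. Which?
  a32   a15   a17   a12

a32

Round 1: R3 [a3 AND a2 -> a23]; R7 [a10 AND a25 -> a17]. New: a23, a17.
Round 2: R1 [a17 -> a15]. New: a15.
Round 3: R10 [a15 AND a23 -> a34]. New: a34.
Round 4: R12 [a34 -> a6]. New: a6.
Round 5: R8 [a6 AND a3 -> a12]. New: a12.
Derived: a17 (round 1), a12 (round 5), a15 (round 2). a32 never appears in any round.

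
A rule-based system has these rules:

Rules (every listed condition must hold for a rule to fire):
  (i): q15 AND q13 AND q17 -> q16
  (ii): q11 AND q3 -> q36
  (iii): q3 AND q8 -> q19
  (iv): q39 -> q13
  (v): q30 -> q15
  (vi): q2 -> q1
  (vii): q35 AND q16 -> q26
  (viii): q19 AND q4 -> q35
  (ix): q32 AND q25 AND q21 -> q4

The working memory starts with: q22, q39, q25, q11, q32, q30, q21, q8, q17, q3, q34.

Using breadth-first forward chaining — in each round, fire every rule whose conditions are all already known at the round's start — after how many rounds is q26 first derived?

Round 1 fires (ii), (iii), (iv), (v), (ix), giving q36, q19, q13, q15, q4.
Round 2 fires (i), (viii), giving q16, q35.
Round 3 fires (vii), giving q26.
q26 first appears in round 3.

3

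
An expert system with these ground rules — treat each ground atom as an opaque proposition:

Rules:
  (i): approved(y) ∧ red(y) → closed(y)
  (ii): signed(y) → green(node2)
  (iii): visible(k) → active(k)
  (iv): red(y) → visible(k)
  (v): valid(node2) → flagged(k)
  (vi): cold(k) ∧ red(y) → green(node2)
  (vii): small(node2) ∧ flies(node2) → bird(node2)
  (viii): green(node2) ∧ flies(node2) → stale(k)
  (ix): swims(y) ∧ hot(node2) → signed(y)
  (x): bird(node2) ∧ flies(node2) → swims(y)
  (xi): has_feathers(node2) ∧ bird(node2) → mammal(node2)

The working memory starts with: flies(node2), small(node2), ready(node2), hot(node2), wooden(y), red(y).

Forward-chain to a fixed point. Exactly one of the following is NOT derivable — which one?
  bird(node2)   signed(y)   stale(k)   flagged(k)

Round 1 — (iv), (vii), derive visible(k), bird(node2).
Round 2 — (iii), (x), derive active(k), swims(y).
Round 3 — (ix), derive signed(y).
Round 4 — (ii), derive green(node2).
Round 5 — (viii), derive stale(k).
Derived: stale(k) (round 5), signed(y) (round 3), bird(node2) (round 1). flagged(k) never appears in any round.

flagged(k)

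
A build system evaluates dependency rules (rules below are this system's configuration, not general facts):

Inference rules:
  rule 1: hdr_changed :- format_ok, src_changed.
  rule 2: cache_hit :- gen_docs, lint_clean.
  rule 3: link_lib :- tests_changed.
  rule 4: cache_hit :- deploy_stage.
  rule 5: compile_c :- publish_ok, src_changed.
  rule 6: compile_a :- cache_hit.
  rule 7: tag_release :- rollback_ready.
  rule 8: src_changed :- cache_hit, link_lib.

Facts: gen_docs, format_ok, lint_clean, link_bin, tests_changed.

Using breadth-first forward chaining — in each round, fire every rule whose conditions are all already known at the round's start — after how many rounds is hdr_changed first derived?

Round 1 fires rule 2, rule 3, giving cache_hit, link_lib.
Round 2 fires rule 6, rule 8, giving compile_a, src_changed.
Round 3 fires rule 1, giving hdr_changed.
hdr_changed first appears in round 3.

3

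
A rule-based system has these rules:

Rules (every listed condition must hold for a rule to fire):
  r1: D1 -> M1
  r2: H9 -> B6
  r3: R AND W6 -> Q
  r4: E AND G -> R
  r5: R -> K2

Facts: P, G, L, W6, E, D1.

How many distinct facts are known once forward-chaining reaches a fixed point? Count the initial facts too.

10

Round 1: r1 [D1 -> M1]; r4 [E AND G -> R]. New: M1, R.
Round 2: r3 [R AND W6 -> Q]; r5 [R -> K2]. New: Q, K2.
Closure: {D1, E, G, K2, L, M1, P, Q, R, W6} — 10 facts.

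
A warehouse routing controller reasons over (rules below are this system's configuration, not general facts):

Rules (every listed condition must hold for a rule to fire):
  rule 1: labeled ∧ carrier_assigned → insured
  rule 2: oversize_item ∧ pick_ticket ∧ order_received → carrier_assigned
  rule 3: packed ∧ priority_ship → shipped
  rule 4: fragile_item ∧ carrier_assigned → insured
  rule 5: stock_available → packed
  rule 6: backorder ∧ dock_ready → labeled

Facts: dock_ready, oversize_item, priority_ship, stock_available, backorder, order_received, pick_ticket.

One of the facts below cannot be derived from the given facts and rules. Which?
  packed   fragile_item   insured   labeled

Round 1: rule 2 [oversize_item ∧ pick_ticket ∧ order_received → carrier_assigned]; rule 5 [stock_available → packed]; rule 6 [backorder ∧ dock_ready → labeled]. Adds carrier_assigned, packed, labeled.
Round 2: rule 1 [labeled ∧ carrier_assigned → insured]; rule 3 [packed ∧ priority_ship → shipped]. Adds insured, shipped.
Derived: insured (round 2), labeled (round 1), packed (round 1). fragile_item never appears in any round.

fragile_item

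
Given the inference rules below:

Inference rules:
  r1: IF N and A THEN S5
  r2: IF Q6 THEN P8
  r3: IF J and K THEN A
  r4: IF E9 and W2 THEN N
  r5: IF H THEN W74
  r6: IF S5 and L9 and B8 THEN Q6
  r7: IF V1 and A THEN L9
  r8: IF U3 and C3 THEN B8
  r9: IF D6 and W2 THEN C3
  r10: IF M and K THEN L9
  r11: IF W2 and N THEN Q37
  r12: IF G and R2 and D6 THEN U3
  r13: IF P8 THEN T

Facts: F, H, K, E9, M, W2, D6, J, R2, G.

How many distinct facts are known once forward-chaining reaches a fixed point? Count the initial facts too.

Round 1: r3 [IF J and K THEN A]; r4 [IF E9 and W2 THEN N]; r5 [IF H THEN W74]; r9 [IF D6 and W2 THEN C3]; r10 [IF M and K THEN L9]; r12 [IF G and R2 and D6 THEN U3]. Adds A, N, W74, C3, L9, U3.
Round 2: r1 [IF N and A THEN S5]; r8 [IF U3 and C3 THEN B8]; r11 [IF W2 and N THEN Q37]. Adds S5, B8, Q37.
Round 3: r6 [IF S5 and L9 and B8 THEN Q6]. Adds Q6.
Round 4: r2 [IF Q6 THEN P8]. Adds P8.
Round 5: r13 [IF P8 THEN T]. Adds T.
Closure: {A, B8, C3, D6, E9, F, G, H, J, K, L9, M, N, P8, Q37, Q6, R2, S5, T, U3, W2, W74} — 22 facts.

22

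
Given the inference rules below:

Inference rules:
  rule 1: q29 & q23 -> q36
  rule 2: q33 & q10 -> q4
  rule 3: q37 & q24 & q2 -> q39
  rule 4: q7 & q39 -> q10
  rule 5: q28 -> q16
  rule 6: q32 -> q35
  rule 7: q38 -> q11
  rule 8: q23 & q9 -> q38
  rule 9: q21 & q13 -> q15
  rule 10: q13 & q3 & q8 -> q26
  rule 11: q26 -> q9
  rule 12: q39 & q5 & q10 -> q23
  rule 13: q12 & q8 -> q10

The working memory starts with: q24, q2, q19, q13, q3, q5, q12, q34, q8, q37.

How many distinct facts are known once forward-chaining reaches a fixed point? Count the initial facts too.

[1] rule 3 [q37 & q24 & q2 -> q39]; rule 10 [q13 & q3 & q8 -> q26]; rule 13 [q12 & q8 -> q10]. ⇒ new: q39, q26, q10.
[2] rule 11 [q26 -> q9]; rule 12 [q39 & q5 & q10 -> q23]. ⇒ new: q9, q23.
[3] rule 8 [q23 & q9 -> q38]. ⇒ new: q38.
[4] rule 7 [q38 -> q11]. ⇒ new: q11.
Closure: {q10, q11, q12, q13, q19, q2, q23, q24, q26, q3, q34, q37, q38, q39, q5, q8, q9} — 17 facts.

17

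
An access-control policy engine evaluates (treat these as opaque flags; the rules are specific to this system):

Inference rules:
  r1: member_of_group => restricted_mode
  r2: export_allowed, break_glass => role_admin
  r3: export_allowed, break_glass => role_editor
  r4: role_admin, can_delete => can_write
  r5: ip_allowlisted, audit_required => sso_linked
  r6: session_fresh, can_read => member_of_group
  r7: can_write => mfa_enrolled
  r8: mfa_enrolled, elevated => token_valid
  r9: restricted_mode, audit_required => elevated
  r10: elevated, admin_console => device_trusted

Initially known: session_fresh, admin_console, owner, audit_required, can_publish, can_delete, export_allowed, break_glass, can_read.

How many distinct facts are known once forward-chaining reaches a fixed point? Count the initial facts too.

[1] r2 [export_allowed, break_glass => role_admin]; r3 [export_allowed, break_glass => role_editor]; r6 [session_fresh, can_read => member_of_group]. ⇒ new: role_admin, role_editor, member_of_group.
[2] r1 [member_of_group => restricted_mode]; r4 [role_admin, can_delete => can_write]. ⇒ new: restricted_mode, can_write.
[3] r7 [can_write => mfa_enrolled]; r9 [restricted_mode, audit_required => elevated]. ⇒ new: mfa_enrolled, elevated.
[4] r8 [mfa_enrolled, elevated => token_valid]; r10 [elevated, admin_console => device_trusted]. ⇒ new: token_valid, device_trusted.
Closure: {admin_console, audit_required, break_glass, can_delete, can_publish, can_read, can_write, device_trusted, elevated, export_allowed, member_of_group, mfa_enrolled, owner, restricted_mode, role_admin, role_editor, session_fresh, token_valid} — 18 facts.

18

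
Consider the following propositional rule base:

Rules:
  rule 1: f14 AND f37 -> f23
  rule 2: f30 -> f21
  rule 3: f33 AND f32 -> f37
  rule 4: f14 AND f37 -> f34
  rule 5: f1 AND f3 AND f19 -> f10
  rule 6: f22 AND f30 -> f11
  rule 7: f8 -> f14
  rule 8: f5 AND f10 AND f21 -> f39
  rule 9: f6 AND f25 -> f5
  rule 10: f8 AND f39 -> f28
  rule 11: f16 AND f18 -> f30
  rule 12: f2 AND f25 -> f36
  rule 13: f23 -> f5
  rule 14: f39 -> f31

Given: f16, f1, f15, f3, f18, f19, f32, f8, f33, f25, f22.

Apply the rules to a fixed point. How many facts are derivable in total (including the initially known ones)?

23

[1] rule 3 [f33 AND f32 -> f37]; rule 5 [f1 AND f3 AND f19 -> f10]; rule 7 [f8 -> f14]; rule 11 [f16 AND f18 -> f30]. ⇒ new: f37, f10, f14, f30.
[2] rule 1 [f14 AND f37 -> f23]; rule 2 [f30 -> f21]; rule 4 [f14 AND f37 -> f34]; rule 6 [f22 AND f30 -> f11]. ⇒ new: f23, f21, f34, f11.
[3] rule 13 [f23 -> f5]. ⇒ new: f5.
[4] rule 8 [f5 AND f10 AND f21 -> f39]. ⇒ new: f39.
[5] rule 10 [f8 AND f39 -> f28]; rule 14 [f39 -> f31]. ⇒ new: f28, f31.
Closure: {f1, f10, f11, f14, f15, f16, f18, f19, f21, f22, f23, f25, f28, f3, f30, f31, f32, f33, f34, f37, f39, f5, f8} — 23 facts.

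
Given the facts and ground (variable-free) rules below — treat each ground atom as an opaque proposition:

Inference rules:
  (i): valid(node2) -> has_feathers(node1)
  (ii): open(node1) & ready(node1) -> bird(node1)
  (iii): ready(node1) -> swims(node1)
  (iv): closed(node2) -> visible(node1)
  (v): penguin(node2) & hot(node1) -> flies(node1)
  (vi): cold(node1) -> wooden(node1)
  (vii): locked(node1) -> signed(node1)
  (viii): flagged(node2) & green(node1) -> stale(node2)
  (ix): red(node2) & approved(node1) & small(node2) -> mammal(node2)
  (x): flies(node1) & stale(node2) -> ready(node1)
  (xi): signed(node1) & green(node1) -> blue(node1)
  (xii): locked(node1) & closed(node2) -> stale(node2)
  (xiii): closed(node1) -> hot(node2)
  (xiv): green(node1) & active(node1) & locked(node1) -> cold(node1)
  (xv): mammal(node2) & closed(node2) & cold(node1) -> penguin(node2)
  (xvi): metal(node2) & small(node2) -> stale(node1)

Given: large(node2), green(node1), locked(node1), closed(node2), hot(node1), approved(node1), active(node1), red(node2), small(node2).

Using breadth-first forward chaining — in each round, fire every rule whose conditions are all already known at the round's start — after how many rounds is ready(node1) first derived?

4

[1] (iv) [closed(node2) -> visible(node1)]; (vii) [locked(node1) -> signed(node1)]; (ix) [red(node2) & approved(node1) & small(node2) -> mammal(node2)]; (xii) [locked(node1) & closed(node2) -> stale(node2)]; (xiv) [green(node1) & active(node1) & locked(node1) -> cold(node1)]. ⇒ new: visible(node1), signed(node1), mammal(node2), stale(node2), cold(node1).
[2] (vi) [cold(node1) -> wooden(node1)]; (xi) [signed(node1) & green(node1) -> blue(node1)]; (xv) [mammal(node2) & closed(node2) & cold(node1) -> penguin(node2)]. ⇒ new: wooden(node1), blue(node1), penguin(node2).
[3] (v) [penguin(node2) & hot(node1) -> flies(node1)]. ⇒ new: flies(node1).
[4] (x) [flies(node1) & stale(node2) -> ready(node1)]. ⇒ new: ready(node1).
ready(node1) first appears in round 4.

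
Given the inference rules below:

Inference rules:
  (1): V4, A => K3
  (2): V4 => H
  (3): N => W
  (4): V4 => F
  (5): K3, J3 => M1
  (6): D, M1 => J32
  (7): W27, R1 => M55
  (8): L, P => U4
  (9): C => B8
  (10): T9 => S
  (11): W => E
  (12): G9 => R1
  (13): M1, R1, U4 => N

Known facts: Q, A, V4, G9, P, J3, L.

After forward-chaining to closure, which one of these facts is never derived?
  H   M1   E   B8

Round 1 fires (1), (2), (4), (8), (12), giving K3, H, F, U4, R1.
Round 2 fires (5), giving M1.
Round 3 fires (13), giving N.
Round 4 fires (3), giving W.
Round 5 fires (11), giving E.
Derived: M1 (round 2), H (round 1), E (round 5). B8 never appears in any round.

B8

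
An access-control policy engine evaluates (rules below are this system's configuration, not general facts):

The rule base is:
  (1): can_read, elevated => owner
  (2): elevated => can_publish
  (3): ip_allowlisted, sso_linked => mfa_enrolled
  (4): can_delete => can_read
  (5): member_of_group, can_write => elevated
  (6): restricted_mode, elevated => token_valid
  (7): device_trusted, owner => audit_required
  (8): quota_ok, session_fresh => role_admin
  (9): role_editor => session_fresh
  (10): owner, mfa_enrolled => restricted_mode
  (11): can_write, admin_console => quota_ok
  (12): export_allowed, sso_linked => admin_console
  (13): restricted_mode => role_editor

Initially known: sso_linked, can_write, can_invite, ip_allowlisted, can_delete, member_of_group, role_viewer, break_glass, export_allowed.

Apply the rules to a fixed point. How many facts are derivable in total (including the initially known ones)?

21

Round 1: (3) [ip_allowlisted, sso_linked => mfa_enrolled]; (4) [can_delete => can_read]; (5) [member_of_group, can_write => elevated]; (12) [export_allowed, sso_linked => admin_console]. New: mfa_enrolled, can_read, elevated, admin_console.
Round 2: (1) [can_read, elevated => owner]; (2) [elevated => can_publish]; (11) [can_write, admin_console => quota_ok]. New: owner, can_publish, quota_ok.
Round 3: (10) [owner, mfa_enrolled => restricted_mode]. New: restricted_mode.
Round 4: (6) [restricted_mode, elevated => token_valid]; (13) [restricted_mode => role_editor]. New: token_valid, role_editor.
Round 5: (9) [role_editor => session_fresh]. New: session_fresh.
Round 6: (8) [quota_ok, session_fresh => role_admin]. New: role_admin.
Closure: {admin_console, break_glass, can_delete, can_invite, can_publish, can_read, can_write, elevated, export_allowed, ip_allowlisted, member_of_group, mfa_enrolled, owner, quota_ok, restricted_mode, role_admin, role_editor, role_viewer, session_fresh, sso_linked, token_valid} — 21 facts.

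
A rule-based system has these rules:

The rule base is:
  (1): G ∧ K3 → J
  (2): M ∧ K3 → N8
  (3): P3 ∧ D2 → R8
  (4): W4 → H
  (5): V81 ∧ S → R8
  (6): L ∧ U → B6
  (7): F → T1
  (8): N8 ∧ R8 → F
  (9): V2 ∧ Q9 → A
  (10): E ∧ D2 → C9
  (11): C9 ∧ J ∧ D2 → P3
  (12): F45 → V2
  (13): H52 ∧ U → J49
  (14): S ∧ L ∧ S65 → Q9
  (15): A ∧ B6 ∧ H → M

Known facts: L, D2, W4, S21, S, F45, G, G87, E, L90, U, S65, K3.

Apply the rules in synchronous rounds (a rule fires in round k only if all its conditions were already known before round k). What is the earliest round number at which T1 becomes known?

Round 1: (1) [G ∧ K3 → J]; (4) [W4 → H]; (6) [L ∧ U → B6]; (10) [E ∧ D2 → C9]; (12) [F45 → V2]; (14) [S ∧ L ∧ S65 → Q9]. New: J, H, B6, C9, V2, Q9.
Round 2: (9) [V2 ∧ Q9 → A]; (11) [C9 ∧ J ∧ D2 → P3]. New: A, P3.
Round 3: (3) [P3 ∧ D2 → R8]; (15) [A ∧ B6 ∧ H → M]. New: R8, M.
Round 4: (2) [M ∧ K3 → N8]. New: N8.
Round 5: (8) [N8 ∧ R8 → F]. New: F.
Round 6: (7) [F → T1]. New: T1.
T1 first appears in round 6.

6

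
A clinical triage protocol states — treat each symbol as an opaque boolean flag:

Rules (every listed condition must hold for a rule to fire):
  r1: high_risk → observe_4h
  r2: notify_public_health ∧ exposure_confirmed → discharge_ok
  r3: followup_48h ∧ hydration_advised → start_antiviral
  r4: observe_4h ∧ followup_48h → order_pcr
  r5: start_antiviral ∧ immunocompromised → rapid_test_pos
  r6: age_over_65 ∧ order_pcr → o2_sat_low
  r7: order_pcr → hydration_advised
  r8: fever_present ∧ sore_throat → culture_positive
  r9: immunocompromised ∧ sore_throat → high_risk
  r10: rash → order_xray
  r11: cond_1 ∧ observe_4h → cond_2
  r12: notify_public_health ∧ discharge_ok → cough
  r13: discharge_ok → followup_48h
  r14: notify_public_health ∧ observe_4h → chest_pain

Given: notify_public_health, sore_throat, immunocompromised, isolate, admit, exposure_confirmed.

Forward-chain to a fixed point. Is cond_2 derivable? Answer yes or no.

[1] r2 [notify_public_health ∧ exposure_confirmed → discharge_ok]; r9 [immunocompromised ∧ sore_throat → high_risk]. ⇒ new: discharge_ok, high_risk.
[2] r1 [high_risk → observe_4h]; r12 [notify_public_health ∧ discharge_ok → cough]; r13 [discharge_ok → followup_48h]. ⇒ new: observe_4h, cough, followup_48h.
[3] r4 [observe_4h ∧ followup_48h → order_pcr]; r14 [notify_public_health ∧ observe_4h → chest_pain]. ⇒ new: order_pcr, chest_pain.
[4] r7 [order_pcr → hydration_advised]. ⇒ new: hydration_advised.
[5] r3 [followup_48h ∧ hydration_advised → start_antiviral]. ⇒ new: start_antiviral.
[6] r5 [start_antiviral ∧ immunocompromised → rapid_test_pos]. ⇒ new: rapid_test_pos.
Fixed point reached. cond_2 is concluded only by r11; r11 needs cond_1 (never derived).

no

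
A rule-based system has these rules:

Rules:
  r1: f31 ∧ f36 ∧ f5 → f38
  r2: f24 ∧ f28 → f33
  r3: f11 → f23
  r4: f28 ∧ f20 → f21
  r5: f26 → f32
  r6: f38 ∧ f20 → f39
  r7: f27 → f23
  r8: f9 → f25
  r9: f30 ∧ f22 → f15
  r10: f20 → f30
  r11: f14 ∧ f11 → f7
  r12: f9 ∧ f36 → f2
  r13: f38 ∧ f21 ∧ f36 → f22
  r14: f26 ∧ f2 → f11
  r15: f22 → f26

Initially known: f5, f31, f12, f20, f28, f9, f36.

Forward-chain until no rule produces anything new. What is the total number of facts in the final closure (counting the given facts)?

19

[1] r1 [f31 ∧ f36 ∧ f5 → f38]; r4 [f28 ∧ f20 → f21]; r8 [f9 → f25]; r10 [f20 → f30]; r12 [f9 ∧ f36 → f2]. ⇒ new: f38, f21, f25, f30, f2.
[2] r6 [f38 ∧ f20 → f39]; r13 [f38 ∧ f21 ∧ f36 → f22]. ⇒ new: f39, f22.
[3] r9 [f30 ∧ f22 → f15]; r15 [f22 → f26]. ⇒ new: f15, f26.
[4] r5 [f26 → f32]; r14 [f26 ∧ f2 → f11]. ⇒ new: f32, f11.
[5] r3 [f11 → f23]. ⇒ new: f23.
Closure: {f11, f12, f15, f2, f20, f21, f22, f23, f25, f26, f28, f30, f31, f32, f36, f38, f39, f5, f9} — 19 facts.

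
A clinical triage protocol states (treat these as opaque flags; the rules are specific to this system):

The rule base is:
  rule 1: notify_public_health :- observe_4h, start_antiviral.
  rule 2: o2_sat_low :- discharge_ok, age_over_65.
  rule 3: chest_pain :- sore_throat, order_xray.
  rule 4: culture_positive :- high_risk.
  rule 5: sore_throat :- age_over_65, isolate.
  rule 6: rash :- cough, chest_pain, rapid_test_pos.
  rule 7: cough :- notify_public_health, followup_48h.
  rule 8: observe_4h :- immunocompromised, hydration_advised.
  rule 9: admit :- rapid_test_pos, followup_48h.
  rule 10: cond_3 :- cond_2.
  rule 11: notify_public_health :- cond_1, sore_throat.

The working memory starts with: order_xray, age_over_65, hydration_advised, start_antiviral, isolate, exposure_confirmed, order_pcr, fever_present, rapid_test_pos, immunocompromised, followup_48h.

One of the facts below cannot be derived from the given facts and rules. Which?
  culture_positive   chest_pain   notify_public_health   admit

culture_positive

Round 1 fires rule 5, rule 8, rule 9, giving sore_throat, observe_4h, admit.
Round 2 fires rule 1, rule 3, giving notify_public_health, chest_pain.
Round 3 fires rule 7, giving cough.
Round 4 fires rule 6, giving rash.
Derived: admit (round 1), notify_public_health (round 2), chest_pain (round 2). culture_positive never appears in any round.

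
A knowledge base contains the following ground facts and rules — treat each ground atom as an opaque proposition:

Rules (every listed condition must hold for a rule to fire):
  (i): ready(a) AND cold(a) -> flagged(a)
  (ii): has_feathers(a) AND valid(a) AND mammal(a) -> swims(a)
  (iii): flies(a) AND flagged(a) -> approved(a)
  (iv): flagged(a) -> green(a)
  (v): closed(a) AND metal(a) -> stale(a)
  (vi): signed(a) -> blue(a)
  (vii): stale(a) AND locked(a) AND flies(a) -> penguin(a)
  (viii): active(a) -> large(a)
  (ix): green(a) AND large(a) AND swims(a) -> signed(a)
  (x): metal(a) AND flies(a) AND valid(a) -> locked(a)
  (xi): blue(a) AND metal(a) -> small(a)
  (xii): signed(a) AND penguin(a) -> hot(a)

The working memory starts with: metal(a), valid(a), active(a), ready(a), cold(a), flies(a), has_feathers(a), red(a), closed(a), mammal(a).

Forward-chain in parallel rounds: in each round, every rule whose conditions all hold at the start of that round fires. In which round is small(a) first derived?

5

[1] (i) [ready(a) AND cold(a) -> flagged(a)]; (ii) [has_feathers(a) AND valid(a) AND mammal(a) -> swims(a)]; (v) [closed(a) AND metal(a) -> stale(a)]; (viii) [active(a) -> large(a)]; (x) [metal(a) AND flies(a) AND valid(a) -> locked(a)]. ⇒ new: flagged(a), swims(a), stale(a), large(a), locked(a).
[2] (iii) [flies(a) AND flagged(a) -> approved(a)]; (iv) [flagged(a) -> green(a)]; (vii) [stale(a) AND locked(a) AND flies(a) -> penguin(a)]. ⇒ new: approved(a), green(a), penguin(a).
[3] (ix) [green(a) AND large(a) AND swims(a) -> signed(a)]. ⇒ new: signed(a).
[4] (vi) [signed(a) -> blue(a)]; (xii) [signed(a) AND penguin(a) -> hot(a)]. ⇒ new: blue(a), hot(a).
[5] (xi) [blue(a) AND metal(a) -> small(a)]. ⇒ new: small(a).
small(a) first appears in round 5.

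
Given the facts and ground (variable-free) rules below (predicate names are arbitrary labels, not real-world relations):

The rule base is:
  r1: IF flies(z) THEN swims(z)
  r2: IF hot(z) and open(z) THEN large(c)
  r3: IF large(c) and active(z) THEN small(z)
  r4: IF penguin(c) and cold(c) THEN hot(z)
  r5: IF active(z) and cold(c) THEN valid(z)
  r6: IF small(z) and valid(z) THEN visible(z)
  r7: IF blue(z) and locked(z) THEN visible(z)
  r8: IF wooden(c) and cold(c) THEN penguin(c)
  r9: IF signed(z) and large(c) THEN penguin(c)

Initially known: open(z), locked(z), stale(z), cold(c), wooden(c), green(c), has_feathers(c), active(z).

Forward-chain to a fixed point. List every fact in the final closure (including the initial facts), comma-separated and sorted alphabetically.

Round 1 fires r5, r8, giving valid(z), penguin(c).
Round 2 fires r4, giving hot(z).
Round 3 fires r2, giving large(c).
Round 4 fires r3, giving small(z).
Round 5 fires r6, giving visible(z).

active(z), cold(c), green(c), has_feathers(c), hot(z), large(c), locked(z), open(z), penguin(c), small(z), stale(z), valid(z), visible(z), wooden(c)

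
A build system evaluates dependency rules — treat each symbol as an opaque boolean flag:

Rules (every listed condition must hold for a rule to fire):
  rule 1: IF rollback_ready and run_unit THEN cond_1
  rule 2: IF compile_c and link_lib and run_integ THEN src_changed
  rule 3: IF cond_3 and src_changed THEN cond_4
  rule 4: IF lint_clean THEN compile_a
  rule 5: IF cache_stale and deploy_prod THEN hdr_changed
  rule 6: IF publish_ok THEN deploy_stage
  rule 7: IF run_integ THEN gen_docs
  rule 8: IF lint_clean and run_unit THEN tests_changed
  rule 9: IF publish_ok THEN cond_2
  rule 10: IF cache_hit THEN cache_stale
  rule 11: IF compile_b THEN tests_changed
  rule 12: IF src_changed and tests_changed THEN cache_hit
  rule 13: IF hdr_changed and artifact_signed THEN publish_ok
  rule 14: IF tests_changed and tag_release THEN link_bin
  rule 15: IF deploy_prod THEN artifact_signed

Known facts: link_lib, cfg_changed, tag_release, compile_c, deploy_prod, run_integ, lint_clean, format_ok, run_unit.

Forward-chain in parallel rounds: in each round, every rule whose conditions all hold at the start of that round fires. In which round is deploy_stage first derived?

6

Round 1 — rule 2, rule 4, rule 7, rule 8, rule 15, derive src_changed, compile_a, gen_docs, tests_changed, artifact_signed.
Round 2 — rule 12, rule 14, derive cache_hit, link_bin.
Round 3 — rule 10, derive cache_stale.
Round 4 — rule 5, derive hdr_changed.
Round 5 — rule 13, derive publish_ok.
Round 6 — rule 6, rule 9, derive deploy_stage, cond_2.
deploy_stage first appears in round 6.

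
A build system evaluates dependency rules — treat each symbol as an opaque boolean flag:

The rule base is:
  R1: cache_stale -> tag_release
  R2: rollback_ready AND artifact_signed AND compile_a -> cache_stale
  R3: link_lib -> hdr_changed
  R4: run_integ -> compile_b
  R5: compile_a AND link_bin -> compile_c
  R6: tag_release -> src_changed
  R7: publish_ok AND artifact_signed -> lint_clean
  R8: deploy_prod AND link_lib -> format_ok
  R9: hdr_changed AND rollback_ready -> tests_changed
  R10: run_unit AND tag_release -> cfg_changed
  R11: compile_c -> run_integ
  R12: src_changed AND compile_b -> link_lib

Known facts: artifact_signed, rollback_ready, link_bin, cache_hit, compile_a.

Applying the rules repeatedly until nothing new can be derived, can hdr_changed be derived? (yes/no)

Round 1: R2 [rollback_ready AND artifact_signed AND compile_a -> cache_stale]; R5 [compile_a AND link_bin -> compile_c]. Adds cache_stale, compile_c.
Round 2: R1 [cache_stale -> tag_release]; R11 [compile_c -> run_integ]. Adds tag_release, run_integ.
Round 3: R4 [run_integ -> compile_b]; R6 [tag_release -> src_changed]. Adds compile_b, src_changed.
Round 4: R12 [src_changed AND compile_b -> link_lib]. Adds link_lib.
Round 5: R3 [link_lib -> hdr_changed]. Adds hdr_changed.
Round 6: R9 [hdr_changed AND rollback_ready -> tests_changed]. Adds tests_changed.
hdr_changed appears in round 5, so it is derivable.

yes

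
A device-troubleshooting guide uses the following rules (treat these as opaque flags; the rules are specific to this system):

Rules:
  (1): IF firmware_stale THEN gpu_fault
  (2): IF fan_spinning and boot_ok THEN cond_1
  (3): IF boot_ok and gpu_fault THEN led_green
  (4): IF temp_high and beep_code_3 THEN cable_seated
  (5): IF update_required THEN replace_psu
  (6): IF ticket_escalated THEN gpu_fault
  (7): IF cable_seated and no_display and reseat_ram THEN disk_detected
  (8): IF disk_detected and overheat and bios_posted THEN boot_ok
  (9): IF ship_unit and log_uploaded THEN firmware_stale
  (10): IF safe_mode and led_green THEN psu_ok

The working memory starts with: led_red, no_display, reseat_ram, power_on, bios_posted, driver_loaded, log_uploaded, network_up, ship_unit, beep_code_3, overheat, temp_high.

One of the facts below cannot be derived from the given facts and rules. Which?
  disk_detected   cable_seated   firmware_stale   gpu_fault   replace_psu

Round 1: (4) [IF temp_high and beep_code_3 THEN cable_seated]; (9) [IF ship_unit and log_uploaded THEN firmware_stale]. New: cable_seated, firmware_stale.
Round 2: (1) [IF firmware_stale THEN gpu_fault]; (7) [IF cable_seated and no_display and reseat_ram THEN disk_detected]. New: gpu_fault, disk_detected.
Round 3: (8) [IF disk_detected and overheat and bios_posted THEN boot_ok]. New: boot_ok.
Round 4: (3) [IF boot_ok and gpu_fault THEN led_green]. New: led_green.
Derived: disk_detected (round 2), cable_seated (round 1), gpu_fault (round 2), firmware_stale (round 1). replace_psu never appears in any round.

replace_psu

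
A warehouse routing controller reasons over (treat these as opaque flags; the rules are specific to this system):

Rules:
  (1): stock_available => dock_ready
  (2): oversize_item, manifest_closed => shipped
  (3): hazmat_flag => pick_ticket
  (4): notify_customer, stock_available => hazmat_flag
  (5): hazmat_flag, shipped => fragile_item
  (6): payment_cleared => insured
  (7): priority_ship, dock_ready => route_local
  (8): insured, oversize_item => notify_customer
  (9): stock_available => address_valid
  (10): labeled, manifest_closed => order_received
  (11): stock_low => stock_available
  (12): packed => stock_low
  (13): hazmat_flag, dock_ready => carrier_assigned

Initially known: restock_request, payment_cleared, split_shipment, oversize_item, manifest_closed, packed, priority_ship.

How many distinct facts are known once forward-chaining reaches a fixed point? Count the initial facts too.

19

Round 1 fires (2), (6), (12), giving shipped, insured, stock_low.
Round 2 fires (8), (11), giving notify_customer, stock_available.
Round 3 fires (1), (4), (9), giving dock_ready, hazmat_flag, address_valid.
Round 4 fires (3), (5), (7), (13), giving pick_ticket, fragile_item, route_local, carrier_assigned.
Closure: {address_valid, carrier_assigned, dock_ready, fragile_item, hazmat_flag, insured, manifest_closed, notify_customer, oversize_item, packed, payment_cleared, pick_ticket, priority_ship, restock_request, route_local, shipped, split_shipment, stock_available, stock_low} — 19 facts.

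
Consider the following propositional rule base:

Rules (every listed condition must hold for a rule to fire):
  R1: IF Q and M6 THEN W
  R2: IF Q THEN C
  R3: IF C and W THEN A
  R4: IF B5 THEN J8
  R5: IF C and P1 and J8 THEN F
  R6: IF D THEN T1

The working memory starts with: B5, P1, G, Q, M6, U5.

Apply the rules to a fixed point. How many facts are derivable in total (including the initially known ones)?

11

Round 1 fires R1, R2, R4, giving W, C, J8.
Round 2 fires R3, R5, giving A, F.
Closure: {A, B5, C, F, G, J8, M6, P1, Q, U5, W} — 11 facts.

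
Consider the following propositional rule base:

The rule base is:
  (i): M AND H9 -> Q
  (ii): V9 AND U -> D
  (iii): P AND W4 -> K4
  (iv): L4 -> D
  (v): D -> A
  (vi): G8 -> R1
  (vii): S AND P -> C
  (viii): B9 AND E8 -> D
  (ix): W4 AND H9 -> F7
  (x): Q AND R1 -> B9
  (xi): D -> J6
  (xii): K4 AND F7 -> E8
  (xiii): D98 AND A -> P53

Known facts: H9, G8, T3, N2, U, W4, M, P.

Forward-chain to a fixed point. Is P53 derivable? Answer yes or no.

Round 1: (i) [M AND H9 -> Q]; (iii) [P AND W4 -> K4]; (vi) [G8 -> R1]; (ix) [W4 AND H9 -> F7]. New: Q, K4, R1, F7.
Round 2: (x) [Q AND R1 -> B9]; (xii) [K4 AND F7 -> E8]. New: B9, E8.
Round 3: (viii) [B9 AND E8 -> D]. New: D.
Round 4: (v) [D -> A]; (xi) [D -> J6]. New: A, J6.
Fixed point reached. P53 is concluded only by (xiii); (xiii) needs D98 (never derived).

no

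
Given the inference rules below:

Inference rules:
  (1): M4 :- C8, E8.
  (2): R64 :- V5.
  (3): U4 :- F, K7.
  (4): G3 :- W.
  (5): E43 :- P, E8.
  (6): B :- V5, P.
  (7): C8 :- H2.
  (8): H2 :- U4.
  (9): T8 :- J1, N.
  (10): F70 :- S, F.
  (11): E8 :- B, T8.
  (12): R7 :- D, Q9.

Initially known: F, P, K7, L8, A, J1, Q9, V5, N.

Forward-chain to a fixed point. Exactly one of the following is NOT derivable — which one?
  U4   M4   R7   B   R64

R7

Round 1: (2) [R64 :- V5.]; (3) [U4 :- F, K7.]; (6) [B :- V5, P.]; (9) [T8 :- J1, N.]. New: R64, U4, B, T8.
Round 2: (8) [H2 :- U4.]; (11) [E8 :- B, T8.]. New: H2, E8.
Round 3: (5) [E43 :- P, E8.]; (7) [C8 :- H2.]. New: E43, C8.
Round 4: (1) [M4 :- C8, E8.]. New: M4.
Derived: B (round 1), M4 (round 4), R64 (round 1), U4 (round 1). R7 never appears in any round.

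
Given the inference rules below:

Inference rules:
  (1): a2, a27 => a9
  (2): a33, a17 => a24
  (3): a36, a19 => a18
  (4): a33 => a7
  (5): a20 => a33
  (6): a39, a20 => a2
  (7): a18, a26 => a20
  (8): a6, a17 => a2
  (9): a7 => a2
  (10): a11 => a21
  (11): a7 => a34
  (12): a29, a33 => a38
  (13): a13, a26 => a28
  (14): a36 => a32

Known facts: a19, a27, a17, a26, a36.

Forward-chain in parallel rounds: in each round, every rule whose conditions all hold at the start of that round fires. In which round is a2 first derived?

Round 1: (3) [a36, a19 => a18]; (14) [a36 => a32]. New: a18, a32.
Round 2: (7) [a18, a26 => a20]. New: a20.
Round 3: (5) [a20 => a33]. New: a33.
Round 4: (2) [a33, a17 => a24]; (4) [a33 => a7]. New: a24, a7.
Round 5: (9) [a7 => a2]; (11) [a7 => a34]. New: a2, a34.
a2 first appears in round 5.

5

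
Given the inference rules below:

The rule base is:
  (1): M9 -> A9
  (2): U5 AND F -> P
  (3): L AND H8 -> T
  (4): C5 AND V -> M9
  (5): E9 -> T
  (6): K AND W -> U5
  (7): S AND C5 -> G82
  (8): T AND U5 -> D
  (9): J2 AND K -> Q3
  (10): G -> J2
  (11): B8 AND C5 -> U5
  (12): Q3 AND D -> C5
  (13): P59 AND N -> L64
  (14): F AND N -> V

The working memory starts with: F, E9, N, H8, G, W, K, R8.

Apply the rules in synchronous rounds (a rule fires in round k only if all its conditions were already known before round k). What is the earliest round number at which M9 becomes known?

4

Round 1 — (5), (6), (10), (14), derive T, U5, J2, V.
Round 2 — (2), (8), (9), derive P, D, Q3.
Round 3 — (12), derive C5.
Round 4 — (4), derive M9.
M9 first appears in round 4.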